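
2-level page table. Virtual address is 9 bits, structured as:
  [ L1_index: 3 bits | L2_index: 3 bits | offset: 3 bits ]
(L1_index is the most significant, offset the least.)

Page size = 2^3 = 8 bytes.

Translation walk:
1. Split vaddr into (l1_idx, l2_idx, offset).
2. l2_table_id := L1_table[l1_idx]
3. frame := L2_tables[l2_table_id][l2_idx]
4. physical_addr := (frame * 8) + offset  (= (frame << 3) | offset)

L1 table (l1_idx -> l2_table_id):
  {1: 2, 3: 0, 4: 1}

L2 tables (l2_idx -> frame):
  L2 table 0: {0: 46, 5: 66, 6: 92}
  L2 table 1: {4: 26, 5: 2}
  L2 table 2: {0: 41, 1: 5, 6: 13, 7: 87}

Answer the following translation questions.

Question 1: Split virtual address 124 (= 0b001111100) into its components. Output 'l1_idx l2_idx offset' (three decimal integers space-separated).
vaddr = 124 = 0b001111100
  top 3 bits -> l1_idx = 1
  next 3 bits -> l2_idx = 7
  bottom 3 bits -> offset = 4

Answer: 1 7 4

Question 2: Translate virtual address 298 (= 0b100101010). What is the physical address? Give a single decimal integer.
Answer: 18

Derivation:
vaddr = 298 = 0b100101010
Split: l1_idx=4, l2_idx=5, offset=2
L1[4] = 1
L2[1][5] = 2
paddr = 2 * 8 + 2 = 18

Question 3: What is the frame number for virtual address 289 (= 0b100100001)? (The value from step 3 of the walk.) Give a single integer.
Answer: 26

Derivation:
vaddr = 289: l1_idx=4, l2_idx=4
L1[4] = 1; L2[1][4] = 26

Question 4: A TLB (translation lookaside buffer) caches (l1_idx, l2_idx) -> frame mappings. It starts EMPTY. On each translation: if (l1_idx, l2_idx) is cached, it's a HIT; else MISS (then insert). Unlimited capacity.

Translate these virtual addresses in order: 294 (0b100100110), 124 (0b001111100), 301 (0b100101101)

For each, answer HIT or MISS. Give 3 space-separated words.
vaddr=294: (4,4) not in TLB -> MISS, insert
vaddr=124: (1,7) not in TLB -> MISS, insert
vaddr=301: (4,5) not in TLB -> MISS, insert

Answer: MISS MISS MISS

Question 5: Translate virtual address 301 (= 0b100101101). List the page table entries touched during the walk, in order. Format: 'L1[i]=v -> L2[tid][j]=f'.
Answer: L1[4]=1 -> L2[1][5]=2

Derivation:
vaddr = 301 = 0b100101101
Split: l1_idx=4, l2_idx=5, offset=5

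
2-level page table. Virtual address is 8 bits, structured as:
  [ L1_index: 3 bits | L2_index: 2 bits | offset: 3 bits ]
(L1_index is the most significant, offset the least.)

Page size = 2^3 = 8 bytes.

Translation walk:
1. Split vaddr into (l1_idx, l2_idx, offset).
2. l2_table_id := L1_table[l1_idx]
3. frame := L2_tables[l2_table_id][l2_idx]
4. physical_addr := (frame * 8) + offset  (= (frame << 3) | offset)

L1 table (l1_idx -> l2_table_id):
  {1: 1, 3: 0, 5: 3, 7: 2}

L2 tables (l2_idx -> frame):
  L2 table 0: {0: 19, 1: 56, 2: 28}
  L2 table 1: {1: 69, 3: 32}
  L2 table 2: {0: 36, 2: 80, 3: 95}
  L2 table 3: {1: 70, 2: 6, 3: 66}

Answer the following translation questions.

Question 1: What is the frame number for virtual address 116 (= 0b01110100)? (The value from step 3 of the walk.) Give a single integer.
Answer: 28

Derivation:
vaddr = 116: l1_idx=3, l2_idx=2
L1[3] = 0; L2[0][2] = 28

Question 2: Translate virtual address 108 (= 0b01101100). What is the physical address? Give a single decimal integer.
Answer: 452

Derivation:
vaddr = 108 = 0b01101100
Split: l1_idx=3, l2_idx=1, offset=4
L1[3] = 0
L2[0][1] = 56
paddr = 56 * 8 + 4 = 452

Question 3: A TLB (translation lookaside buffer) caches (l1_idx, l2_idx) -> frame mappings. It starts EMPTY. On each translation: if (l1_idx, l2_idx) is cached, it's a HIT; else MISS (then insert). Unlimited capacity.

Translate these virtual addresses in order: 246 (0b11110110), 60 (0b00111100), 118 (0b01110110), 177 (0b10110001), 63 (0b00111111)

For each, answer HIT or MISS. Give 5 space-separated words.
Answer: MISS MISS MISS MISS HIT

Derivation:
vaddr=246: (7,2) not in TLB -> MISS, insert
vaddr=60: (1,3) not in TLB -> MISS, insert
vaddr=118: (3,2) not in TLB -> MISS, insert
vaddr=177: (5,2) not in TLB -> MISS, insert
vaddr=63: (1,3) in TLB -> HIT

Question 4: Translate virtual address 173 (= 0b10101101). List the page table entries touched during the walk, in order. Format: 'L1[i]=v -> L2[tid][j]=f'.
vaddr = 173 = 0b10101101
Split: l1_idx=5, l2_idx=1, offset=5

Answer: L1[5]=3 -> L2[3][1]=70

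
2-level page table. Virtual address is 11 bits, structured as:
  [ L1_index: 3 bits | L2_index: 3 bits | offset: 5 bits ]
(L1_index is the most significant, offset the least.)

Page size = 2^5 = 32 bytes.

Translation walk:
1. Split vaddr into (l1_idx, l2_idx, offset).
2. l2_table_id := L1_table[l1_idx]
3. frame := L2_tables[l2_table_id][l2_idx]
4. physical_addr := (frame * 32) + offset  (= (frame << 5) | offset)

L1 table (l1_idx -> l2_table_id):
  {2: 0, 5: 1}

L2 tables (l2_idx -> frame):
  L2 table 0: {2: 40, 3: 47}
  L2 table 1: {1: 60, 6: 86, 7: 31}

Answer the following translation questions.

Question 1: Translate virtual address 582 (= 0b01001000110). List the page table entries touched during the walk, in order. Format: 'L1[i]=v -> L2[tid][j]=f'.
Answer: L1[2]=0 -> L2[0][2]=40

Derivation:
vaddr = 582 = 0b01001000110
Split: l1_idx=2, l2_idx=2, offset=6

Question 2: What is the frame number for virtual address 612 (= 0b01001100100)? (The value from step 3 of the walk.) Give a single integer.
Answer: 47

Derivation:
vaddr = 612: l1_idx=2, l2_idx=3
L1[2] = 0; L2[0][3] = 47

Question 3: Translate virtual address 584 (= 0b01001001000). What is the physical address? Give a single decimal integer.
Answer: 1288

Derivation:
vaddr = 584 = 0b01001001000
Split: l1_idx=2, l2_idx=2, offset=8
L1[2] = 0
L2[0][2] = 40
paddr = 40 * 32 + 8 = 1288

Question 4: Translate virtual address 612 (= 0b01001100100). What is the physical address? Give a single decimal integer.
vaddr = 612 = 0b01001100100
Split: l1_idx=2, l2_idx=3, offset=4
L1[2] = 0
L2[0][3] = 47
paddr = 47 * 32 + 4 = 1508

Answer: 1508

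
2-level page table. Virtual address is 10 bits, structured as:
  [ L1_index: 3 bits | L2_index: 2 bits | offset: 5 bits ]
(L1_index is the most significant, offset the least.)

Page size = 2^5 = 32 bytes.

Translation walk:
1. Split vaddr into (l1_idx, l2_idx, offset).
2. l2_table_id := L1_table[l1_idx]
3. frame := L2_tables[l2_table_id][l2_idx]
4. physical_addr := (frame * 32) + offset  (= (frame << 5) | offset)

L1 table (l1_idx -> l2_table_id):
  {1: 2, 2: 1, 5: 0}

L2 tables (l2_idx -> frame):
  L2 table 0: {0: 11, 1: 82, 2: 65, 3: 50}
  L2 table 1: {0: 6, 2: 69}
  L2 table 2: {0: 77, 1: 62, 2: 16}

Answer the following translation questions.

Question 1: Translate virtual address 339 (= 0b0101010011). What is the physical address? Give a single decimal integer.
Answer: 2227

Derivation:
vaddr = 339 = 0b0101010011
Split: l1_idx=2, l2_idx=2, offset=19
L1[2] = 1
L2[1][2] = 69
paddr = 69 * 32 + 19 = 2227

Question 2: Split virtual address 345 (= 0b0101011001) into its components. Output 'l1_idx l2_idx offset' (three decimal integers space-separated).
Answer: 2 2 25

Derivation:
vaddr = 345 = 0b0101011001
  top 3 bits -> l1_idx = 2
  next 2 bits -> l2_idx = 2
  bottom 5 bits -> offset = 25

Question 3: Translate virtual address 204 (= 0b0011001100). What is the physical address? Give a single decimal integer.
vaddr = 204 = 0b0011001100
Split: l1_idx=1, l2_idx=2, offset=12
L1[1] = 2
L2[2][2] = 16
paddr = 16 * 32 + 12 = 524

Answer: 524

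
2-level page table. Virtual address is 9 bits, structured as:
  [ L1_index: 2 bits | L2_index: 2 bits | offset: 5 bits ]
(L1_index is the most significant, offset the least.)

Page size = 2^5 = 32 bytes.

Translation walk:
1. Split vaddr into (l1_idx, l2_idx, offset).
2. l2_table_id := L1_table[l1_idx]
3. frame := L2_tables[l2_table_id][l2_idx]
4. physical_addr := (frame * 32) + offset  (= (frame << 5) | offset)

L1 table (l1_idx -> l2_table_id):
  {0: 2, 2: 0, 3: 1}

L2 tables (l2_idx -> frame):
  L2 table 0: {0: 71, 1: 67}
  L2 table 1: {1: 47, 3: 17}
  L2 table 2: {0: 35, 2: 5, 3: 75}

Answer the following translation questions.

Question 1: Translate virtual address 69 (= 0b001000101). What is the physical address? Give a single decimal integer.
vaddr = 69 = 0b001000101
Split: l1_idx=0, l2_idx=2, offset=5
L1[0] = 2
L2[2][2] = 5
paddr = 5 * 32 + 5 = 165

Answer: 165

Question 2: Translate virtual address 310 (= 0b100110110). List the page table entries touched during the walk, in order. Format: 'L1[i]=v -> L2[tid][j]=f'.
vaddr = 310 = 0b100110110
Split: l1_idx=2, l2_idx=1, offset=22

Answer: L1[2]=0 -> L2[0][1]=67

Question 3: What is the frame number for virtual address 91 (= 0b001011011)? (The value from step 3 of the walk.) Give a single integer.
Answer: 5

Derivation:
vaddr = 91: l1_idx=0, l2_idx=2
L1[0] = 2; L2[2][2] = 5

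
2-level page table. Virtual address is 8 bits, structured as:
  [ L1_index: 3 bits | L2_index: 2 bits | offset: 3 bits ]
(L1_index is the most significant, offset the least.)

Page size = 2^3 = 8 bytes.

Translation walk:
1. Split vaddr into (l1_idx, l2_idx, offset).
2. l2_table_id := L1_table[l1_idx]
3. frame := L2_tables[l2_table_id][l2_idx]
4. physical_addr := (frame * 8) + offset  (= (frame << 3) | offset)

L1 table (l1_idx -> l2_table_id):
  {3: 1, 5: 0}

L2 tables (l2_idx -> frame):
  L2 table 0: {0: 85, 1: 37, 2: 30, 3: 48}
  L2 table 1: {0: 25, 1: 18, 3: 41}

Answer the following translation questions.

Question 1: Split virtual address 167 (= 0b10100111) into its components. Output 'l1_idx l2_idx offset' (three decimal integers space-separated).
vaddr = 167 = 0b10100111
  top 3 bits -> l1_idx = 5
  next 2 bits -> l2_idx = 0
  bottom 3 bits -> offset = 7

Answer: 5 0 7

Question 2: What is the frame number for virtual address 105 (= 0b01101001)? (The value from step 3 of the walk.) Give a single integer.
Answer: 18

Derivation:
vaddr = 105: l1_idx=3, l2_idx=1
L1[3] = 1; L2[1][1] = 18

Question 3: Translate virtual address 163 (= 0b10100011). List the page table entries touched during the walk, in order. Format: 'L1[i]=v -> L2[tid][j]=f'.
vaddr = 163 = 0b10100011
Split: l1_idx=5, l2_idx=0, offset=3

Answer: L1[5]=0 -> L2[0][0]=85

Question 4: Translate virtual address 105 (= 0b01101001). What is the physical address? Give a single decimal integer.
Answer: 145

Derivation:
vaddr = 105 = 0b01101001
Split: l1_idx=3, l2_idx=1, offset=1
L1[3] = 1
L2[1][1] = 18
paddr = 18 * 8 + 1 = 145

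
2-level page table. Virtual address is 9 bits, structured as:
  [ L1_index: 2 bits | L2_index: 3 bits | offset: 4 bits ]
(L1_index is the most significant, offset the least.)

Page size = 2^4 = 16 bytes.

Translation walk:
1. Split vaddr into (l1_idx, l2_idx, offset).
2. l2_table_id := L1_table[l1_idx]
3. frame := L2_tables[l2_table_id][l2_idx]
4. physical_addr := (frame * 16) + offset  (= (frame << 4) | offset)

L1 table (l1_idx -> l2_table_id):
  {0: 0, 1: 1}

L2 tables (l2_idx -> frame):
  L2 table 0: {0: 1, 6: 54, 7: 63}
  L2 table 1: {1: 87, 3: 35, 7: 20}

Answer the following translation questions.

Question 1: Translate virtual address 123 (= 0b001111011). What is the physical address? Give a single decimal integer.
Answer: 1019

Derivation:
vaddr = 123 = 0b001111011
Split: l1_idx=0, l2_idx=7, offset=11
L1[0] = 0
L2[0][7] = 63
paddr = 63 * 16 + 11 = 1019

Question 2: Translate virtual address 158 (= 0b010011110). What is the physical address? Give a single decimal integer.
Answer: 1406

Derivation:
vaddr = 158 = 0b010011110
Split: l1_idx=1, l2_idx=1, offset=14
L1[1] = 1
L2[1][1] = 87
paddr = 87 * 16 + 14 = 1406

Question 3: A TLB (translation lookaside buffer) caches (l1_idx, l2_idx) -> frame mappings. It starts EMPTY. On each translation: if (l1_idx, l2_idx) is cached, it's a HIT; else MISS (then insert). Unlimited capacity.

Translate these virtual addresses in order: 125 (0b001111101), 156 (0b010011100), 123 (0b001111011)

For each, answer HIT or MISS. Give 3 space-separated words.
vaddr=125: (0,7) not in TLB -> MISS, insert
vaddr=156: (1,1) not in TLB -> MISS, insert
vaddr=123: (0,7) in TLB -> HIT

Answer: MISS MISS HIT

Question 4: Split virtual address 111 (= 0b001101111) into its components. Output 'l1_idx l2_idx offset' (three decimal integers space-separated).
vaddr = 111 = 0b001101111
  top 2 bits -> l1_idx = 0
  next 3 bits -> l2_idx = 6
  bottom 4 bits -> offset = 15

Answer: 0 6 15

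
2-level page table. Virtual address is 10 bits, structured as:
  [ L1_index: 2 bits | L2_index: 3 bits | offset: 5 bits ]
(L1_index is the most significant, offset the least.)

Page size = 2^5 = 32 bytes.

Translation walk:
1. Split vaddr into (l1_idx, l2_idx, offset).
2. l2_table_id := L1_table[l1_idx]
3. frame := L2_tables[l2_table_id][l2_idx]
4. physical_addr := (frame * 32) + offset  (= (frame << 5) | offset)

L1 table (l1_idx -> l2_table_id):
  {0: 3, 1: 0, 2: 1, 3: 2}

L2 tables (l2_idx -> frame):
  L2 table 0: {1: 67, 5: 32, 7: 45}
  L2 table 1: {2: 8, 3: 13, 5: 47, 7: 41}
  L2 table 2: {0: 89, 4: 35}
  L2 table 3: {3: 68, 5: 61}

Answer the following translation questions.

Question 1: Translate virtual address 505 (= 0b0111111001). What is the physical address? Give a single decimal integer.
vaddr = 505 = 0b0111111001
Split: l1_idx=1, l2_idx=7, offset=25
L1[1] = 0
L2[0][7] = 45
paddr = 45 * 32 + 25 = 1465

Answer: 1465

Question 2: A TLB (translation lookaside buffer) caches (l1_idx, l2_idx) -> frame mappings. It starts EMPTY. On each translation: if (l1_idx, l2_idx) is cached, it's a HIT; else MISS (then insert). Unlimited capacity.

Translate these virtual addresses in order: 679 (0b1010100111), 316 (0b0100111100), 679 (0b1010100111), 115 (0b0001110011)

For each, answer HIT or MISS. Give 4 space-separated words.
vaddr=679: (2,5) not in TLB -> MISS, insert
vaddr=316: (1,1) not in TLB -> MISS, insert
vaddr=679: (2,5) in TLB -> HIT
vaddr=115: (0,3) not in TLB -> MISS, insert

Answer: MISS MISS HIT MISS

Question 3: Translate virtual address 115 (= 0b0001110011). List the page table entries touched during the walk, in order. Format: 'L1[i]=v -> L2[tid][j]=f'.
vaddr = 115 = 0b0001110011
Split: l1_idx=0, l2_idx=3, offset=19

Answer: L1[0]=3 -> L2[3][3]=68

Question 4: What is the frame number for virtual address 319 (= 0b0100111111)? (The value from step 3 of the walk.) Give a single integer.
Answer: 67

Derivation:
vaddr = 319: l1_idx=1, l2_idx=1
L1[1] = 0; L2[0][1] = 67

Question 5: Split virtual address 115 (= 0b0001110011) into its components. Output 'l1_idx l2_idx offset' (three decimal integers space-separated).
Answer: 0 3 19

Derivation:
vaddr = 115 = 0b0001110011
  top 2 bits -> l1_idx = 0
  next 3 bits -> l2_idx = 3
  bottom 5 bits -> offset = 19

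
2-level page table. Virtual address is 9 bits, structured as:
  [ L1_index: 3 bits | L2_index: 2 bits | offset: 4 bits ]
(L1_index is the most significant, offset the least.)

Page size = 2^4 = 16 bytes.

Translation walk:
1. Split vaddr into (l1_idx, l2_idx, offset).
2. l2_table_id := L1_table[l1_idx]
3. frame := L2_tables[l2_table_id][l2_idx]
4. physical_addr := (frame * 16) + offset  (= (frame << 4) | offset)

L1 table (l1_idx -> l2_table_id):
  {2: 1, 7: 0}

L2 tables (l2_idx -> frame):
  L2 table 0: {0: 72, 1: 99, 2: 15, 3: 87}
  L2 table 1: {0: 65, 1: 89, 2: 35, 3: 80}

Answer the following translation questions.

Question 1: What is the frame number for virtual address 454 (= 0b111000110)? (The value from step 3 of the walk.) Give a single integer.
Answer: 72

Derivation:
vaddr = 454: l1_idx=7, l2_idx=0
L1[7] = 0; L2[0][0] = 72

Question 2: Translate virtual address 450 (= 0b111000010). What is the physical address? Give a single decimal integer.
vaddr = 450 = 0b111000010
Split: l1_idx=7, l2_idx=0, offset=2
L1[7] = 0
L2[0][0] = 72
paddr = 72 * 16 + 2 = 1154

Answer: 1154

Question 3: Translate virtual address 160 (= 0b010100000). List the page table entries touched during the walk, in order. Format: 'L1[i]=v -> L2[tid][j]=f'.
vaddr = 160 = 0b010100000
Split: l1_idx=2, l2_idx=2, offset=0

Answer: L1[2]=1 -> L2[1][2]=35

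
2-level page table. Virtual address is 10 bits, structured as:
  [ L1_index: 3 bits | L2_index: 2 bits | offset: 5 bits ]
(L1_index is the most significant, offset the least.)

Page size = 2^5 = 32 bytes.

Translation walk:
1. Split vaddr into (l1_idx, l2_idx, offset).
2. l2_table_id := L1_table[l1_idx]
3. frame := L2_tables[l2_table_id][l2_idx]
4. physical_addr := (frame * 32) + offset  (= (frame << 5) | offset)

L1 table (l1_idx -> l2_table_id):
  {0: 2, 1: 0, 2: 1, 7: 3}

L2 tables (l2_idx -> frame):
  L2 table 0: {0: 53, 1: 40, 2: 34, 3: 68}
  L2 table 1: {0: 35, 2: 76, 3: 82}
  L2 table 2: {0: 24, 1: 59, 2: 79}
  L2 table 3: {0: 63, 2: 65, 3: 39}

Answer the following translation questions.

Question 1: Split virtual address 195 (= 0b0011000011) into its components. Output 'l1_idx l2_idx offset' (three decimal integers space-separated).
vaddr = 195 = 0b0011000011
  top 3 bits -> l1_idx = 1
  next 2 bits -> l2_idx = 2
  bottom 5 bits -> offset = 3

Answer: 1 2 3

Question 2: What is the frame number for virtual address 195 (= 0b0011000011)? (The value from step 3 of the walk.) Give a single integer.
Answer: 34

Derivation:
vaddr = 195: l1_idx=1, l2_idx=2
L1[1] = 0; L2[0][2] = 34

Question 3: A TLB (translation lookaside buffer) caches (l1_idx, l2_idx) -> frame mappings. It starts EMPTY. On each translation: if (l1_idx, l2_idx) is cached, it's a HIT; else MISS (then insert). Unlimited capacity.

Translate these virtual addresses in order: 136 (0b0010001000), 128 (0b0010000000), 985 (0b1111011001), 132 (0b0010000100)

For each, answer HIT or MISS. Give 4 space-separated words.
Answer: MISS HIT MISS HIT

Derivation:
vaddr=136: (1,0) not in TLB -> MISS, insert
vaddr=128: (1,0) in TLB -> HIT
vaddr=985: (7,2) not in TLB -> MISS, insert
vaddr=132: (1,0) in TLB -> HIT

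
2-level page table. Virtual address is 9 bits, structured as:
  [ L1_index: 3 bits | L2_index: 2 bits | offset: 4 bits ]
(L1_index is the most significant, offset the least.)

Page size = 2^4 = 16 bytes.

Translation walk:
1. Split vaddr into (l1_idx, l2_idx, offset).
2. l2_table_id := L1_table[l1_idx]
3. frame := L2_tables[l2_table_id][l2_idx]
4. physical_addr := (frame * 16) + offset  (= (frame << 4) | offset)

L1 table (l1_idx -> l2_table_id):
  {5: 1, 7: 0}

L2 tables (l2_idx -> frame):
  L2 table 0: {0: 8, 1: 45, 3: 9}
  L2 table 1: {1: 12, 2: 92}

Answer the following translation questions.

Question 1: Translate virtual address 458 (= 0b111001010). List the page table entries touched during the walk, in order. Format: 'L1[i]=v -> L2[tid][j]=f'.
Answer: L1[7]=0 -> L2[0][0]=8

Derivation:
vaddr = 458 = 0b111001010
Split: l1_idx=7, l2_idx=0, offset=10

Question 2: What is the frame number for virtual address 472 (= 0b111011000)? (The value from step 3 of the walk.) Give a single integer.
Answer: 45

Derivation:
vaddr = 472: l1_idx=7, l2_idx=1
L1[7] = 0; L2[0][1] = 45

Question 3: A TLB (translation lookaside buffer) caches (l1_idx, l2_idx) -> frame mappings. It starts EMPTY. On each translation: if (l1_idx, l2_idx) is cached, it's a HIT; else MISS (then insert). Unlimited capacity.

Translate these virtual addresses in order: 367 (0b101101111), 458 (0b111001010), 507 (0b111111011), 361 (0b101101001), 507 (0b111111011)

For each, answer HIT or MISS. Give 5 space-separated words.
vaddr=367: (5,2) not in TLB -> MISS, insert
vaddr=458: (7,0) not in TLB -> MISS, insert
vaddr=507: (7,3) not in TLB -> MISS, insert
vaddr=361: (5,2) in TLB -> HIT
vaddr=507: (7,3) in TLB -> HIT

Answer: MISS MISS MISS HIT HIT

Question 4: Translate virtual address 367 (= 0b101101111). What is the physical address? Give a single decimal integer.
vaddr = 367 = 0b101101111
Split: l1_idx=5, l2_idx=2, offset=15
L1[5] = 1
L2[1][2] = 92
paddr = 92 * 16 + 15 = 1487

Answer: 1487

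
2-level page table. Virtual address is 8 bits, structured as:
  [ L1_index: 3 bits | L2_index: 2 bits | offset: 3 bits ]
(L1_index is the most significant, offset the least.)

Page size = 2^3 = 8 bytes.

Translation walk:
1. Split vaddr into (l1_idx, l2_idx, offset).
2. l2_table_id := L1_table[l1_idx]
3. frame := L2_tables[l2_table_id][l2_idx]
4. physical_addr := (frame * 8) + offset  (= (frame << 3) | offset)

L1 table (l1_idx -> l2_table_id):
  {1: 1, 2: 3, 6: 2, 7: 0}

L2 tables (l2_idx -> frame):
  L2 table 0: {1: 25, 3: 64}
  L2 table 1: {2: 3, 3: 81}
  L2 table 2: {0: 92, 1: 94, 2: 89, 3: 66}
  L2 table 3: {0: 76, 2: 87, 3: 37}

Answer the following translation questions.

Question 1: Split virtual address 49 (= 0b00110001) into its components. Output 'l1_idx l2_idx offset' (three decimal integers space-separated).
Answer: 1 2 1

Derivation:
vaddr = 49 = 0b00110001
  top 3 bits -> l1_idx = 1
  next 2 bits -> l2_idx = 2
  bottom 3 bits -> offset = 1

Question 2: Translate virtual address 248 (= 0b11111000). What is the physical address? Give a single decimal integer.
vaddr = 248 = 0b11111000
Split: l1_idx=7, l2_idx=3, offset=0
L1[7] = 0
L2[0][3] = 64
paddr = 64 * 8 + 0 = 512

Answer: 512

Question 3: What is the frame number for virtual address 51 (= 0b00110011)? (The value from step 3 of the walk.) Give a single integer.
vaddr = 51: l1_idx=1, l2_idx=2
L1[1] = 1; L2[1][2] = 3

Answer: 3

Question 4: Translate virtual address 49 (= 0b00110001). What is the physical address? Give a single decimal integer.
Answer: 25

Derivation:
vaddr = 49 = 0b00110001
Split: l1_idx=1, l2_idx=2, offset=1
L1[1] = 1
L2[1][2] = 3
paddr = 3 * 8 + 1 = 25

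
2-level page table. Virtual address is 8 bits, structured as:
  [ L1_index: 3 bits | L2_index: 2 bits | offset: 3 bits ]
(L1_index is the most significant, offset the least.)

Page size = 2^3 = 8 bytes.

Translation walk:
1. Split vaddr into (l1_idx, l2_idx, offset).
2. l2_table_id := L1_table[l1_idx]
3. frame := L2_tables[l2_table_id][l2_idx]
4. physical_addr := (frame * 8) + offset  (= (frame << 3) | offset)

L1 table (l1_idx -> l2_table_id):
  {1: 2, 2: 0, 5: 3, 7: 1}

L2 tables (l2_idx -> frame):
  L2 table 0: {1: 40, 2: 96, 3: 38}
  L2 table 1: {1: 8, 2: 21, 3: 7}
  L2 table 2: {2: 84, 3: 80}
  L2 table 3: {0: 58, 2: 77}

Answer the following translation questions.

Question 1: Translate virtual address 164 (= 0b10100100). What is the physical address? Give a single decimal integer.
vaddr = 164 = 0b10100100
Split: l1_idx=5, l2_idx=0, offset=4
L1[5] = 3
L2[3][0] = 58
paddr = 58 * 8 + 4 = 468

Answer: 468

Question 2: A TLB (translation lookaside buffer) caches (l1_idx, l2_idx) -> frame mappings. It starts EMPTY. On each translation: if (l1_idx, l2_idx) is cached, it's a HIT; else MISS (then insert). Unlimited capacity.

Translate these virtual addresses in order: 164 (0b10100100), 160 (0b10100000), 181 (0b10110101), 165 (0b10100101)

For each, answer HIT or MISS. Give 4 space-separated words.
vaddr=164: (5,0) not in TLB -> MISS, insert
vaddr=160: (5,0) in TLB -> HIT
vaddr=181: (5,2) not in TLB -> MISS, insert
vaddr=165: (5,0) in TLB -> HIT

Answer: MISS HIT MISS HIT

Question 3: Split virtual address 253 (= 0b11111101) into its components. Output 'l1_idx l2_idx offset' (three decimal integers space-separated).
vaddr = 253 = 0b11111101
  top 3 bits -> l1_idx = 7
  next 2 bits -> l2_idx = 3
  bottom 3 bits -> offset = 5

Answer: 7 3 5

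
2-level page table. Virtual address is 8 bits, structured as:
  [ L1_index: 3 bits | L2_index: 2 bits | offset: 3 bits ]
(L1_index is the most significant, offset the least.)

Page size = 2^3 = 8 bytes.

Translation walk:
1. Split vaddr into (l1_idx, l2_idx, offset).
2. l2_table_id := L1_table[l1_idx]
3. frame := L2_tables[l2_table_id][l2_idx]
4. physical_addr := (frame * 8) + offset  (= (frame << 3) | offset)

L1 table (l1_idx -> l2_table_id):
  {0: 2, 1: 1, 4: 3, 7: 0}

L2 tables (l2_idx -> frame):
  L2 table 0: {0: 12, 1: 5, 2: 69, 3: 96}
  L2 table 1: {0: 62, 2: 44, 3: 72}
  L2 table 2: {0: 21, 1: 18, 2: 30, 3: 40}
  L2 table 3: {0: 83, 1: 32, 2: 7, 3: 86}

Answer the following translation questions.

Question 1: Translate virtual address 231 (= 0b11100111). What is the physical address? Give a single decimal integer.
Answer: 103

Derivation:
vaddr = 231 = 0b11100111
Split: l1_idx=7, l2_idx=0, offset=7
L1[7] = 0
L2[0][0] = 12
paddr = 12 * 8 + 7 = 103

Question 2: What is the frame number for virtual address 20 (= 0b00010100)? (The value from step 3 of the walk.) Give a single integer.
vaddr = 20: l1_idx=0, l2_idx=2
L1[0] = 2; L2[2][2] = 30

Answer: 30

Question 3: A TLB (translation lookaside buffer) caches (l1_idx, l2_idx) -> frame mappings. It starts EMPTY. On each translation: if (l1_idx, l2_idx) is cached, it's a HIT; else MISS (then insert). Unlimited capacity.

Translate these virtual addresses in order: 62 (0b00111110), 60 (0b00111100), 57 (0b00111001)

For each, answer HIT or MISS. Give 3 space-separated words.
vaddr=62: (1,3) not in TLB -> MISS, insert
vaddr=60: (1,3) in TLB -> HIT
vaddr=57: (1,3) in TLB -> HIT

Answer: MISS HIT HIT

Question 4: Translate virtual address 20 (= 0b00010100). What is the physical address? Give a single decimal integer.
vaddr = 20 = 0b00010100
Split: l1_idx=0, l2_idx=2, offset=4
L1[0] = 2
L2[2][2] = 30
paddr = 30 * 8 + 4 = 244

Answer: 244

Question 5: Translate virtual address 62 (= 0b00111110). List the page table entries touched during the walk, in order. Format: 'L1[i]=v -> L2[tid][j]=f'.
Answer: L1[1]=1 -> L2[1][3]=72

Derivation:
vaddr = 62 = 0b00111110
Split: l1_idx=1, l2_idx=3, offset=6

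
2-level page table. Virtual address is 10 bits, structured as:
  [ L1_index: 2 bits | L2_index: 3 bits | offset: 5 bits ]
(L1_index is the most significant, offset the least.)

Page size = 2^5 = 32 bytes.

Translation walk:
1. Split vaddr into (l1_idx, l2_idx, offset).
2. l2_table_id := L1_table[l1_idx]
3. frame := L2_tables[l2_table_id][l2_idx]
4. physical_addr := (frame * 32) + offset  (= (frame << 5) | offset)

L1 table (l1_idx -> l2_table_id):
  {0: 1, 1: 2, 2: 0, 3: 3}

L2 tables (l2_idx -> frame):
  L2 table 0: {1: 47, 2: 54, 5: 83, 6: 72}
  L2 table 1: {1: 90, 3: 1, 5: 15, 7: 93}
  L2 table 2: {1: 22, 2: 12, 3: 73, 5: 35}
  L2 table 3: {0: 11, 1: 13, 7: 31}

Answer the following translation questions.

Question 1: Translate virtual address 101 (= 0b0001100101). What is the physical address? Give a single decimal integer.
Answer: 37

Derivation:
vaddr = 101 = 0b0001100101
Split: l1_idx=0, l2_idx=3, offset=5
L1[0] = 1
L2[1][3] = 1
paddr = 1 * 32 + 5 = 37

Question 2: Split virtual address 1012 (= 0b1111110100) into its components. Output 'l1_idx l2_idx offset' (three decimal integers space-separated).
vaddr = 1012 = 0b1111110100
  top 2 bits -> l1_idx = 3
  next 3 bits -> l2_idx = 7
  bottom 5 bits -> offset = 20

Answer: 3 7 20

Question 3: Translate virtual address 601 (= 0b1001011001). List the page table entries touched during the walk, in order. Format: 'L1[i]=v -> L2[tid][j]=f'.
vaddr = 601 = 0b1001011001
Split: l1_idx=2, l2_idx=2, offset=25

Answer: L1[2]=0 -> L2[0][2]=54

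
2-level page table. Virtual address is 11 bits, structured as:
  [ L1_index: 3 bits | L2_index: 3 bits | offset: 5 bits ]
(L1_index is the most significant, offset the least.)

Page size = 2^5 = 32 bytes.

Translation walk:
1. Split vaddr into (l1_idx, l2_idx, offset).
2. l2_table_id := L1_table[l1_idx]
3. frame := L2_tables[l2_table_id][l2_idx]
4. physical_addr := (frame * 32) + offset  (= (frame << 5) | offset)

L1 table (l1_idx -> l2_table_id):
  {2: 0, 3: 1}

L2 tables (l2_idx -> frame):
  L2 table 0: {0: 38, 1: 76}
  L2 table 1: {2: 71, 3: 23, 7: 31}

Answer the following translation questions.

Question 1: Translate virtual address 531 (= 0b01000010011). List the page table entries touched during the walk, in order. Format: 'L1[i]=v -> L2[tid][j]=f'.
Answer: L1[2]=0 -> L2[0][0]=38

Derivation:
vaddr = 531 = 0b01000010011
Split: l1_idx=2, l2_idx=0, offset=19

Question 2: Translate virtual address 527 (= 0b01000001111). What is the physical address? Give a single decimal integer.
vaddr = 527 = 0b01000001111
Split: l1_idx=2, l2_idx=0, offset=15
L1[2] = 0
L2[0][0] = 38
paddr = 38 * 32 + 15 = 1231

Answer: 1231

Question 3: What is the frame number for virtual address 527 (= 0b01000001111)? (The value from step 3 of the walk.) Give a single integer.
Answer: 38

Derivation:
vaddr = 527: l1_idx=2, l2_idx=0
L1[2] = 0; L2[0][0] = 38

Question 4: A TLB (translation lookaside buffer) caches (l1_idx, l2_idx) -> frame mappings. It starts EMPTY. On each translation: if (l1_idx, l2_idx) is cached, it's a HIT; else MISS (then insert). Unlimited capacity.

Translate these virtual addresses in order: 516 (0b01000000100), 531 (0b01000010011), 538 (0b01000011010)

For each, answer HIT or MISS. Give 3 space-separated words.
vaddr=516: (2,0) not in TLB -> MISS, insert
vaddr=531: (2,0) in TLB -> HIT
vaddr=538: (2,0) in TLB -> HIT

Answer: MISS HIT HIT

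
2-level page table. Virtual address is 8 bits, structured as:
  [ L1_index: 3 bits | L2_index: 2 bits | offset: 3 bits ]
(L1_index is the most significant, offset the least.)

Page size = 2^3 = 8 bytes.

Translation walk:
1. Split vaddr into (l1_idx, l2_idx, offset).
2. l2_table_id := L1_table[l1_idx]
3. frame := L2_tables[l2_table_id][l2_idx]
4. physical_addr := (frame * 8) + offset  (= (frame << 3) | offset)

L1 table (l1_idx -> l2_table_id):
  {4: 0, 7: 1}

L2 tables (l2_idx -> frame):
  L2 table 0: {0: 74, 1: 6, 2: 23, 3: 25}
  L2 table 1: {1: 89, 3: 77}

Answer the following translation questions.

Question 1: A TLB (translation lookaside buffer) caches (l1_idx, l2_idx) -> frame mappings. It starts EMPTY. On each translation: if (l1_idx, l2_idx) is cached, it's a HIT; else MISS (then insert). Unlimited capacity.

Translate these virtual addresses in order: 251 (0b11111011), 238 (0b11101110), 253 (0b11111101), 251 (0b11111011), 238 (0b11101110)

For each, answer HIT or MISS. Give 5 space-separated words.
vaddr=251: (7,3) not in TLB -> MISS, insert
vaddr=238: (7,1) not in TLB -> MISS, insert
vaddr=253: (7,3) in TLB -> HIT
vaddr=251: (7,3) in TLB -> HIT
vaddr=238: (7,1) in TLB -> HIT

Answer: MISS MISS HIT HIT HIT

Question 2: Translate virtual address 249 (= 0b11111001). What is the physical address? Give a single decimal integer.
Answer: 617

Derivation:
vaddr = 249 = 0b11111001
Split: l1_idx=7, l2_idx=3, offset=1
L1[7] = 1
L2[1][3] = 77
paddr = 77 * 8 + 1 = 617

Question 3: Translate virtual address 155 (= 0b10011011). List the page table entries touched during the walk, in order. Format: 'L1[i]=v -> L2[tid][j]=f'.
vaddr = 155 = 0b10011011
Split: l1_idx=4, l2_idx=3, offset=3

Answer: L1[4]=0 -> L2[0][3]=25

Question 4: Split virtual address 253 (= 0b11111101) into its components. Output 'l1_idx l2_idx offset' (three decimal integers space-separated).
vaddr = 253 = 0b11111101
  top 3 bits -> l1_idx = 7
  next 2 bits -> l2_idx = 3
  bottom 3 bits -> offset = 5

Answer: 7 3 5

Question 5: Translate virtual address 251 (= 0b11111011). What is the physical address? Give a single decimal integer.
vaddr = 251 = 0b11111011
Split: l1_idx=7, l2_idx=3, offset=3
L1[7] = 1
L2[1][3] = 77
paddr = 77 * 8 + 3 = 619

Answer: 619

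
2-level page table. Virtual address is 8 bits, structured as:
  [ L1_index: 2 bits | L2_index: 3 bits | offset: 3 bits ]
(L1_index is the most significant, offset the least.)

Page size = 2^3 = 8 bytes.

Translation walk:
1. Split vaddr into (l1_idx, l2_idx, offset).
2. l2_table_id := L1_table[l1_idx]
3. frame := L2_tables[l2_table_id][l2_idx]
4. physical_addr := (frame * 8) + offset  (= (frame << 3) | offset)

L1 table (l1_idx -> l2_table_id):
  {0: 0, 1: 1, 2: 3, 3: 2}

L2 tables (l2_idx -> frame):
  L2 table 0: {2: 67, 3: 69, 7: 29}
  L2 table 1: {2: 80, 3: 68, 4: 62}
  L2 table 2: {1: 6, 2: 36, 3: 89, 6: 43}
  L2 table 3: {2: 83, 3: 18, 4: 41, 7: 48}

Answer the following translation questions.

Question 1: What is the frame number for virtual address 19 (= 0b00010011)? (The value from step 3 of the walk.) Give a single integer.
Answer: 67

Derivation:
vaddr = 19: l1_idx=0, l2_idx=2
L1[0] = 0; L2[0][2] = 67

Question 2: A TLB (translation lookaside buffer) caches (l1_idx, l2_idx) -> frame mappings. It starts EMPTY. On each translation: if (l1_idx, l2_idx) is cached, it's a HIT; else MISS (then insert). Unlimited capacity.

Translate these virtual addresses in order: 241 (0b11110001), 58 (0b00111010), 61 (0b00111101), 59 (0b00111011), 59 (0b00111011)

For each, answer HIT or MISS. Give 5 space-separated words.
Answer: MISS MISS HIT HIT HIT

Derivation:
vaddr=241: (3,6) not in TLB -> MISS, insert
vaddr=58: (0,7) not in TLB -> MISS, insert
vaddr=61: (0,7) in TLB -> HIT
vaddr=59: (0,7) in TLB -> HIT
vaddr=59: (0,7) in TLB -> HIT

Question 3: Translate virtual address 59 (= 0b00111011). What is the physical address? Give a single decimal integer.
Answer: 235

Derivation:
vaddr = 59 = 0b00111011
Split: l1_idx=0, l2_idx=7, offset=3
L1[0] = 0
L2[0][7] = 29
paddr = 29 * 8 + 3 = 235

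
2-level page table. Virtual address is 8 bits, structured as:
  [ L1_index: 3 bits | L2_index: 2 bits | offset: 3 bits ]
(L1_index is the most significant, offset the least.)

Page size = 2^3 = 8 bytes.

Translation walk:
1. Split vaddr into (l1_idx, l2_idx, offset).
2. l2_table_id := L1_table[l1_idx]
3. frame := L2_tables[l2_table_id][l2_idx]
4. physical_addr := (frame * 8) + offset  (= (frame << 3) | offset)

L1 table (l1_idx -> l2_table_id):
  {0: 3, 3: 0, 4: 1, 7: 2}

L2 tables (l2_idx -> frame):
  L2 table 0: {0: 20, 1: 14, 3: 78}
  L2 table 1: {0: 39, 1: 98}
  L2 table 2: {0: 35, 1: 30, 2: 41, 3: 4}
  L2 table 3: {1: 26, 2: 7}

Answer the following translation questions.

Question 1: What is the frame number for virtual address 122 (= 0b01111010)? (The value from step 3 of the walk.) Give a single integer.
Answer: 78

Derivation:
vaddr = 122: l1_idx=3, l2_idx=3
L1[3] = 0; L2[0][3] = 78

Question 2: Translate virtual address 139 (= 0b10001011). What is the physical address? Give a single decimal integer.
Answer: 787

Derivation:
vaddr = 139 = 0b10001011
Split: l1_idx=4, l2_idx=1, offset=3
L1[4] = 1
L2[1][1] = 98
paddr = 98 * 8 + 3 = 787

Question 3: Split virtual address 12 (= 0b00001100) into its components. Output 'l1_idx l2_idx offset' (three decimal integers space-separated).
Answer: 0 1 4

Derivation:
vaddr = 12 = 0b00001100
  top 3 bits -> l1_idx = 0
  next 2 bits -> l2_idx = 1
  bottom 3 bits -> offset = 4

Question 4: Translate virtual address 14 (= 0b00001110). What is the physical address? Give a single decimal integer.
vaddr = 14 = 0b00001110
Split: l1_idx=0, l2_idx=1, offset=6
L1[0] = 3
L2[3][1] = 26
paddr = 26 * 8 + 6 = 214

Answer: 214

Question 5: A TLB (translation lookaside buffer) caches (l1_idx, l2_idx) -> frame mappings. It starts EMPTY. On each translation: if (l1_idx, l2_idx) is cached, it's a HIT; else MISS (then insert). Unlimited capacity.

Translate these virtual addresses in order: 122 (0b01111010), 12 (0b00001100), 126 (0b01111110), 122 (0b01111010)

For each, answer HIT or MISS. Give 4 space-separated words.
Answer: MISS MISS HIT HIT

Derivation:
vaddr=122: (3,3) not in TLB -> MISS, insert
vaddr=12: (0,1) not in TLB -> MISS, insert
vaddr=126: (3,3) in TLB -> HIT
vaddr=122: (3,3) in TLB -> HIT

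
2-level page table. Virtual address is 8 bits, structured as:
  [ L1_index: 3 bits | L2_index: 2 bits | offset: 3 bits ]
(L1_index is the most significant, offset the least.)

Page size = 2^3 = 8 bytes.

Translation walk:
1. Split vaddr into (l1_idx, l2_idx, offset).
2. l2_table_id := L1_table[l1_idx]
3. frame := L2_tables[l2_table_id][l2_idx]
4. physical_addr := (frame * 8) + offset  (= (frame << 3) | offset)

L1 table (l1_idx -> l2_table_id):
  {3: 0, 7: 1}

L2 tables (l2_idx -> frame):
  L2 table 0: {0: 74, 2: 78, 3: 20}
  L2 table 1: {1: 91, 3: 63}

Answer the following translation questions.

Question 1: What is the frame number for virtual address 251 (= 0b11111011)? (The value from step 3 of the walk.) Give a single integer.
vaddr = 251: l1_idx=7, l2_idx=3
L1[7] = 1; L2[1][3] = 63

Answer: 63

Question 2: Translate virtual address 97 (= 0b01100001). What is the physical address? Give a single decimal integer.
Answer: 593

Derivation:
vaddr = 97 = 0b01100001
Split: l1_idx=3, l2_idx=0, offset=1
L1[3] = 0
L2[0][0] = 74
paddr = 74 * 8 + 1 = 593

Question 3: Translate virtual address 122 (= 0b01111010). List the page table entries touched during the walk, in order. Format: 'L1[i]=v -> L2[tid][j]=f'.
vaddr = 122 = 0b01111010
Split: l1_idx=3, l2_idx=3, offset=2

Answer: L1[3]=0 -> L2[0][3]=20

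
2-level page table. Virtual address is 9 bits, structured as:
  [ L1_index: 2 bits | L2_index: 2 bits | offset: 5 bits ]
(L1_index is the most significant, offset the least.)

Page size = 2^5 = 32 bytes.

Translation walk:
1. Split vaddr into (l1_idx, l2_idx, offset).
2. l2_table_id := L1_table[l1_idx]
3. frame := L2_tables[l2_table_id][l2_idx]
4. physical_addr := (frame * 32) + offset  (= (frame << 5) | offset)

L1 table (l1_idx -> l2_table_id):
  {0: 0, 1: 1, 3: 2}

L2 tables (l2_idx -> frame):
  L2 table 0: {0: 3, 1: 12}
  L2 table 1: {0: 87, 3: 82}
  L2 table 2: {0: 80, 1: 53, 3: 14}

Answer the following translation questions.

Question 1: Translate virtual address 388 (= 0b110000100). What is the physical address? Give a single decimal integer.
Answer: 2564

Derivation:
vaddr = 388 = 0b110000100
Split: l1_idx=3, l2_idx=0, offset=4
L1[3] = 2
L2[2][0] = 80
paddr = 80 * 32 + 4 = 2564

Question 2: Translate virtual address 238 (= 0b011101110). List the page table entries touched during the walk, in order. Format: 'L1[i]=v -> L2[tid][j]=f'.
Answer: L1[1]=1 -> L2[1][3]=82

Derivation:
vaddr = 238 = 0b011101110
Split: l1_idx=1, l2_idx=3, offset=14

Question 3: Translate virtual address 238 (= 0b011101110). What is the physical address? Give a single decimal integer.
Answer: 2638

Derivation:
vaddr = 238 = 0b011101110
Split: l1_idx=1, l2_idx=3, offset=14
L1[1] = 1
L2[1][3] = 82
paddr = 82 * 32 + 14 = 2638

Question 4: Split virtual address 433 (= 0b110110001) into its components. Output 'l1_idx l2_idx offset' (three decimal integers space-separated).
Answer: 3 1 17

Derivation:
vaddr = 433 = 0b110110001
  top 2 bits -> l1_idx = 3
  next 2 bits -> l2_idx = 1
  bottom 5 bits -> offset = 17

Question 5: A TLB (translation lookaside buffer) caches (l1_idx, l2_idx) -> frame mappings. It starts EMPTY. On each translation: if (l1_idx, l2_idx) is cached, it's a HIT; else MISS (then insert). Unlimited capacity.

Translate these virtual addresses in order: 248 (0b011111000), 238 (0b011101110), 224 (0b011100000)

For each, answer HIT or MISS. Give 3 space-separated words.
Answer: MISS HIT HIT

Derivation:
vaddr=248: (1,3) not in TLB -> MISS, insert
vaddr=238: (1,3) in TLB -> HIT
vaddr=224: (1,3) in TLB -> HIT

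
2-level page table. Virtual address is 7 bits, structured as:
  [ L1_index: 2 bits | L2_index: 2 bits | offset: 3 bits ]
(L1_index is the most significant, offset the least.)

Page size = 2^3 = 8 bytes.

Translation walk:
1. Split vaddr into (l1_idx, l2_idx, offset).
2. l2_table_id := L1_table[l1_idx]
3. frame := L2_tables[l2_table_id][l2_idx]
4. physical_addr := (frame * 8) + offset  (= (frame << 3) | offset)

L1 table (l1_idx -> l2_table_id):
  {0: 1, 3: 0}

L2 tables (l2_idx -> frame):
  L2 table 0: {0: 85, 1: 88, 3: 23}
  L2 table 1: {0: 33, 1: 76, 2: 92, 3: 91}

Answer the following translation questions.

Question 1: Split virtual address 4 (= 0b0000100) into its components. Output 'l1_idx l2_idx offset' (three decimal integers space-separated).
vaddr = 4 = 0b0000100
  top 2 bits -> l1_idx = 0
  next 2 bits -> l2_idx = 0
  bottom 3 bits -> offset = 4

Answer: 0 0 4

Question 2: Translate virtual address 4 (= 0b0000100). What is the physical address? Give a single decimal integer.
vaddr = 4 = 0b0000100
Split: l1_idx=0, l2_idx=0, offset=4
L1[0] = 1
L2[1][0] = 33
paddr = 33 * 8 + 4 = 268

Answer: 268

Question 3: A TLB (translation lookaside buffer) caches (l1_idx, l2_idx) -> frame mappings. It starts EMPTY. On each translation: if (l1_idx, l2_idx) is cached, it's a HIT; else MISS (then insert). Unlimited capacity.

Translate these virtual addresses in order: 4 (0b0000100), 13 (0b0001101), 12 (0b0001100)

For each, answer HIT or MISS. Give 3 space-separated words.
vaddr=4: (0,0) not in TLB -> MISS, insert
vaddr=13: (0,1) not in TLB -> MISS, insert
vaddr=12: (0,1) in TLB -> HIT

Answer: MISS MISS HIT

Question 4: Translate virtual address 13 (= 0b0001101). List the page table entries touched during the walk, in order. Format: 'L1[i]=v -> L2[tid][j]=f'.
Answer: L1[0]=1 -> L2[1][1]=76

Derivation:
vaddr = 13 = 0b0001101
Split: l1_idx=0, l2_idx=1, offset=5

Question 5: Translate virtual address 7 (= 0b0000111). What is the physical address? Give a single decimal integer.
vaddr = 7 = 0b0000111
Split: l1_idx=0, l2_idx=0, offset=7
L1[0] = 1
L2[1][0] = 33
paddr = 33 * 8 + 7 = 271

Answer: 271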